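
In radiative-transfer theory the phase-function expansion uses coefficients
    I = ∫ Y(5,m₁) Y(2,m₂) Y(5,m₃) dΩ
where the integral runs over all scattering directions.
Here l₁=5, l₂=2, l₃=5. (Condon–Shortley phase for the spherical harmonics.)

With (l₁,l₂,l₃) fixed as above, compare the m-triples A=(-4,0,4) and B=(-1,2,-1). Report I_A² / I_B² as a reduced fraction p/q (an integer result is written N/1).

l's match ⇒ only the (l;m) 3-j factors differ between A and B.
A: triangle coeff Δ(5,2,5) = 1/38610; Σ_t [1,2]: t=1:−1/40320 t=2:+1/20160 = 1/40320; (3j)²=6/715 [(5 2 5; -4 0 4)], sign=-1
B: triangle coeff Δ(5,2,5) = 1/38610; Σ_t [2,2]: t=2:+1/2304 = 1/2304; (3j)²=5/143 [(5 2 5; -1 2 -1)], sign=+1
I_A²/I_B² = (6/715)/(5/143) = 6/25

6/25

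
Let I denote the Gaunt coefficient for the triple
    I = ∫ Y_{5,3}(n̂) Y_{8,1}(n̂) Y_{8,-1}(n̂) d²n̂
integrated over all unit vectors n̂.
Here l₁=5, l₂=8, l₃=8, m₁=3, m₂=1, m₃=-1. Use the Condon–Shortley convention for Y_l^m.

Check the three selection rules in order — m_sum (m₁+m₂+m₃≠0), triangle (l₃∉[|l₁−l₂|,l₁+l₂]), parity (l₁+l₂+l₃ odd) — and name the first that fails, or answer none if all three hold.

Σmᵢ = 3  ✗
l₃∈[|l₁−l₂|,l₁+l₂]=[3,13], have l₃=8
Σlᵢ = 21 ⇒ odd

m_sum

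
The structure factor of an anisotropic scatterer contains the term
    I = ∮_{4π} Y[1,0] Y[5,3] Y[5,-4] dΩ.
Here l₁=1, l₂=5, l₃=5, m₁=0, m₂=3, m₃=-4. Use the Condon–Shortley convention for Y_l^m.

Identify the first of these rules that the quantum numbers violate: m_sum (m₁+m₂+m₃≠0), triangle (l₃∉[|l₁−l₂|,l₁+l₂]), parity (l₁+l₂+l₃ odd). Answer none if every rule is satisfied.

m_sum

Σmᵢ = -1  ✗
l₃∈[|l₁−l₂|,l₁+l₂]=[4,6], have l₃=5
Σlᵢ = 11 ⇒ odd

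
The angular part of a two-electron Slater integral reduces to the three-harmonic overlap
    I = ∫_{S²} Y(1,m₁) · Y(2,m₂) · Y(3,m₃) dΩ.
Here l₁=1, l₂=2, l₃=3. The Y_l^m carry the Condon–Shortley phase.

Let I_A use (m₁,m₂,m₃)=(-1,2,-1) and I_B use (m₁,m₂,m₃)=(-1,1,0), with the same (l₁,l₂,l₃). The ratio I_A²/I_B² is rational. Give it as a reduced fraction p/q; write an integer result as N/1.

Same 1,2,3: normalisation and zero-m 3j drop out of the ratio.
A: Δ: 0! 2! 4! / 7! → 1/105; sum: t=0:+1/48 = 1/48; 3j²(1 2 3; -1 2 -1) = Δ·Π!·Σ² = 1/105  (sign +1)
B: Δ: 0! 2! 4! / 7! → 1/105; sum: t=0:+1/12 = 1/12; 3j²(1 2 3; -1 1 0) = Δ·Π!·Σ² = 1/35  (sign -1)
I_A²/I_B² = (1/105)/(1/35) = 1/3

1/3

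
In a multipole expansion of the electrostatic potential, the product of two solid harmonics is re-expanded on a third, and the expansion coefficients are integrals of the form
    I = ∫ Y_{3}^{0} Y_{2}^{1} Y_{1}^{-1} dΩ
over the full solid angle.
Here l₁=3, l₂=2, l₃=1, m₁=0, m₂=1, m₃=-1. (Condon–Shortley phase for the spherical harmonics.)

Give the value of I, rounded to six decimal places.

Checks pass: Σm=0; 6 even; l₃=1∈[1,5].
(2·3+1)(2·2+1)(2·1+1) = 105
Δ: 4! 2! 0! / 7! → 1/105
sum: t=2:+1/4 = 1/4
3j²(3 2 1; 0 0 0) = Δ·Π!·Σ² = 3/35  (sign -1)
sum: t=3:−1/12 = -1/12
3j²(3 2 1; 0 1 -1) = Δ·Π!·Σ² = 1/35  (sign -1)
combine: 4πI² = 105·3/35·1/35 = 9/35
take √, sign +1: I = 0.14304817

0.143048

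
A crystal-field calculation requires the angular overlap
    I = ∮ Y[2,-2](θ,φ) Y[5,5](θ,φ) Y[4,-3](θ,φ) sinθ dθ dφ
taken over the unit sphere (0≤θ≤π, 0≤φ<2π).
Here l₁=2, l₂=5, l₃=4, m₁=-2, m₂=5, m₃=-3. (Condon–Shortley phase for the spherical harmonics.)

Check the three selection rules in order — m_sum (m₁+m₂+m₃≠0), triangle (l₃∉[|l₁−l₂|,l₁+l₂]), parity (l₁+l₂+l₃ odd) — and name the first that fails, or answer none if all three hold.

parity

azimuthal sum: -2 + 5 − 3 = 0  ✓
3 ≤ 4 ≤ 7 (triangle on l)  ✓
L = 2 + 5 + 4 = 11 (odd)  ✗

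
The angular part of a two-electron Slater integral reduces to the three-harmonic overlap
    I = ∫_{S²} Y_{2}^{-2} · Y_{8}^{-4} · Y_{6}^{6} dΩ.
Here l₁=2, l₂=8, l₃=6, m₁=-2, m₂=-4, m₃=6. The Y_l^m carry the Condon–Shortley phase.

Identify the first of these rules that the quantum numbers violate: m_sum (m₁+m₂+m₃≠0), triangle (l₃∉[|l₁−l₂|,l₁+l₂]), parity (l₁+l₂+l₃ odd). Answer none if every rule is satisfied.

none

m₁+m₂+m₃ = -2 − 4 + 6 = 0  ✓
triangle: |2−8|=6 ≤ l₃=6 ≤ 2+8=10  ✓
parity: l₁+l₂+l₃ = 16 is even  ✓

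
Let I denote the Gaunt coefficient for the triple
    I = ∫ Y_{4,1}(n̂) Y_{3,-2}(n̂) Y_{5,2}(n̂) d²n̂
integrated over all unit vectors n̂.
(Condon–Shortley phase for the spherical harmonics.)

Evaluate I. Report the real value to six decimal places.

Σmᵢ = 1 ≠ 0, so the φ-integral vanishes; I = 0

0.000000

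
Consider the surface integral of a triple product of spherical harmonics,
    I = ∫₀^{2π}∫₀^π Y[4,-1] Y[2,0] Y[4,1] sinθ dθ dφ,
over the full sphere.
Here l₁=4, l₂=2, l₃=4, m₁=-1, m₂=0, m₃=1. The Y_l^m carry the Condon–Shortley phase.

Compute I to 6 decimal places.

-0.139264

Checks pass: Σm=0; 10 even; l₃=4∈[2,6].
(2·4+1)(2·2+1)(2·4+1) = 405
Δ: 2! 6! 2! / 11! → 1/13860
sum: t=0:+1/192 t=1:−1/36 t=2:+1/192 = -5/288
3j²(4 2 4; 0 0 0) = Δ·Π!·Σ² = 20/693  (sign -1)
sum: t=0:+1/480 t=1:−1/48 t=2:+1/144 = -17/1440
3j²(4 2 4; -1 0 1) = Δ·Π!·Σ² = 289/13860  (sign +1)
combine: 4πI² = 405·20/693·289/13860 = 1445/5929
take √, sign -1: I = -0.13926381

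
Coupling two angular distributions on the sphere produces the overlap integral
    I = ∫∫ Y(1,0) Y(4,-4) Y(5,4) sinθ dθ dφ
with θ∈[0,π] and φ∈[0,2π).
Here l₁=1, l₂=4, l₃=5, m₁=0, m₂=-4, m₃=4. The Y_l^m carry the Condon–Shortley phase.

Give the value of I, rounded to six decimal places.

0.147319

m-sum 0 ✓  L=10 even ✓  3≤5≤5 ✓
Π(2lᵢ+1) = 3×9×11 = 297
triangle coeff Δ(1,4,5) = 1/495
Σ_t [0,0]: t=0:+1/576 = 1/576
(3j)²=5/99 [(1 4 5; 0 0 0)], sign=-1
Σ_t [0,0]: t=0:+1/40320 = 1/40320
(3j)²=1/55 [(1 4 5; 0 -4 4)], sign=-1
⇒ 4πI² = 3/11
I = (+1)√(3/11/(4π)) = 0.14731920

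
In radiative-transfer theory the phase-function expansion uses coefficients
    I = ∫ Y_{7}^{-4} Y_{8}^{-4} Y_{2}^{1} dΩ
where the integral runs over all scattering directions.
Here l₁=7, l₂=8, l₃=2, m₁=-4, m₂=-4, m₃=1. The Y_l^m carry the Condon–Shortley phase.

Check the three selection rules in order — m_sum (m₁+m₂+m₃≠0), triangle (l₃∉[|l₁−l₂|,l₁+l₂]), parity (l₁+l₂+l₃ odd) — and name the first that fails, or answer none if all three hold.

m_sum

azimuthal sum: -4 − 4 + 1 = -7  ✗
1 ≤ 2 ≤ 15 (triangle on l)
L = 7 + 8 + 2 = 17 (odd)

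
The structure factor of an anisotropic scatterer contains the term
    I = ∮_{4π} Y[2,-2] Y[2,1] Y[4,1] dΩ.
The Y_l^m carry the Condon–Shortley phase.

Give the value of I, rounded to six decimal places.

-0.090112

m-sum 0 ✓  L=8 even ✓  0≤4≤4 ✓
Π(2lᵢ+1) = 5×5×9 = 225
triangle coeff Δ(2,2,4) = 1/630
Σ_t [0,0]: t=0:+1/16 = 1/16
(3j)²=2/35 [(2 2 4; 0 0 0)], sign=+1
Σ_t [0,0]: t=0:+1/144 = 1/144
(3j)²=1/126 [(2 2 4; -2 1 1)], sign=-1
⇒ 4πI² = 5/49
I = (-1)√(5/49/(4π)) = -0.09011188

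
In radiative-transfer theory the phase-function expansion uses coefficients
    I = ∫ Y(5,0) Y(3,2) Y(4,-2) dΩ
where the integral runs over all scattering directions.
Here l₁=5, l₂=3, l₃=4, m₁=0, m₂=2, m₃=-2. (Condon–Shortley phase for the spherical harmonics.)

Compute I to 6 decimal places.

m-sum 0 ✓  L=12 even ✓  2≤4≤8 ✓
Π(2lᵢ+1) = 11×7×9 = 693
triangle coeff Δ(5,3,4) = 1/180180
Σ_t [1,3]: t=1:−1/576 t=2:+1/144 t=3:−1/576 = 1/288
(3j)²=20/1001 [(5 3 4; 0 0 0)], sign=+1
Σ_t [3,4]: t=3:−1/576 t=4:+1/2880 = -1/720
(3j)²=80/3003 [(5 3 4; 0 2 -2)], sign=-1
⇒ 4πI² = 4800/13013
I = (-1)√(4800/13013/(4π)) = -0.17132746

-0.171327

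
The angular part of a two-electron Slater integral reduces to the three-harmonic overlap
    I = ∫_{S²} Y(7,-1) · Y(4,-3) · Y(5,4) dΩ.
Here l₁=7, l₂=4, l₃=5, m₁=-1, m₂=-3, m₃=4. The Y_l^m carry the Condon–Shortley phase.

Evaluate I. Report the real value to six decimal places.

Rules hold: Σm=0, L=16 even, 3≤5≤11.
N = 15·9·11 = 1485
Δ = 6!·8!·2!/17! = 1/6126120
Racah Σ t=2..4: t=2:+1/69120 t=3:−1/20736 t=4:+1/69120 = -1/51840
⇒ 3j(7 4 5; 0 0 0)² = 280/21879, sgn +1
Racah Σ t=0..1: t=0:+1/29030400 t=1:−1/1209600 = -23/29030400
⇒ 3j(7 4 5; -1 -3 4)² = 529/97240, sgn +1
4πI² = N·(3j₀)²·(3jₘ)² = 55545/537251
I = +1·√(0.103387/4π) = 0.09070452

0.090705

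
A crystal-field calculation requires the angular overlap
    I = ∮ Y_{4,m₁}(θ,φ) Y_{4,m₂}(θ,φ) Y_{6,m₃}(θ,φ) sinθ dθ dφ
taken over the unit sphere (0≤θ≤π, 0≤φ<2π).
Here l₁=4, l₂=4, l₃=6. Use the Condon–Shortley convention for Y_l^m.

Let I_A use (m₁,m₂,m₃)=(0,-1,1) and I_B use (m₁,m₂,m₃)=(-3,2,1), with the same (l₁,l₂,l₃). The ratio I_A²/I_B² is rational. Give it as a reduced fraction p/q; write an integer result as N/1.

70/169

Same 4,4,6: normalisation and zero-m 3j drop out of the ratio.
A: Δ: 2! 6! 6! / 15! → 1/1261260; sum: t=0:+1/3456 t=1:−1/1728 t=2:+1/11520 = -7/34560; 3j²(4 4 6; 0 -1 1) = Δ·Π!·Σ² = 7/858  (sign +1)
B: Δ: 2! 6! 6! / 15! → 1/1261260; sum: t=1:−1/86400 t=2:+1/11520 = 13/172800; 3j²(4 4 6; -3 2 1) = Δ·Π!·Σ² = 13/660  (sign -1)
I_A²/I_B² = (7/858)/(13/660) = 70/169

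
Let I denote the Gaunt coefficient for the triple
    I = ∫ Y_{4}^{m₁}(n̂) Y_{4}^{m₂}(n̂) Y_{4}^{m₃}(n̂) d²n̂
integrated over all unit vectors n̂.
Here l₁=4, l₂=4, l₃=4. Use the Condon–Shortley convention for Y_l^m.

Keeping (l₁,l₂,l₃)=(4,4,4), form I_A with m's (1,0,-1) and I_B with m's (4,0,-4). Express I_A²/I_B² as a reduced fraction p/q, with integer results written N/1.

81/196

Shared (l₁,l₂,l₃)=(4,4,4): N and (l;000)² cancel in I_A²/I_B².
A: Δ = 4!·4!·4!/13! = 1/450450; Racah Σ t=0..3: t=0:+1/3456 t=1:−1/144 t=2:+1/96 t=3:−1/864 = 1/384; ⇒ 3j(4 4 4; 1 0 -1)² = 9/2002, sgn -1
B: Δ = 4!·4!·4!/13! = 1/450450; Racah Σ t=0..0: t=0:+1/13824 = 1/13824; ⇒ 3j(4 4 4; 4 0 -4)² = 14/1287, sgn +1
I_A²/I_B² = (9/2002)/(14/1287) = 81/196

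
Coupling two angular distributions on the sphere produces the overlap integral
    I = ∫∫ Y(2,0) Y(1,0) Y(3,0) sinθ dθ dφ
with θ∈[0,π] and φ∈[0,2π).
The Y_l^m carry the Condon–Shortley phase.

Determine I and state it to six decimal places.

0.247767

Checks pass: Σm=0; 6 even; l₃=3∈[1,3].
(2·2+1)(2·1+1)(2·3+1) = 105
Δ: 0! 4! 2! / 7! → 1/105
sum: t=0:+1/4 = 1/4
3j²(2 1 3; 0 0 0) = Δ·Π!·Σ² = 3/35  (sign -1)
(m-triple is (0,0,0) — same symbol as above.)
combine: 4πI² = 105·3/35·3/35 = 27/35
take √, sign +1: I = 0.24776670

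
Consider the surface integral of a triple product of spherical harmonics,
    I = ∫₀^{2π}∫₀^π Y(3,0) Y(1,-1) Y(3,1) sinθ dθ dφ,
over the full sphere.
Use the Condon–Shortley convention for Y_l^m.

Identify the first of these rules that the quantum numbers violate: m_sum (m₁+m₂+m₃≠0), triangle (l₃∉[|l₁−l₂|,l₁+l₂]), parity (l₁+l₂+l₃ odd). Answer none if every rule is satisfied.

parity

m₁+m₂+m₃ = 0 − 1 + 1 = 0  ✓
triangle: |3−1|=2 ≤ l₃=3 ≤ 3+1=4  ✓
parity: l₁+l₂+l₃ = 7 is odd  ✗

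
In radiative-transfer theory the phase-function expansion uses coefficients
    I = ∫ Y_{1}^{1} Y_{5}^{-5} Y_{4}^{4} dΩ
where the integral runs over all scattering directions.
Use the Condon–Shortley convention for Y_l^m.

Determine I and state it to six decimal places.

-0.329416

m-sum 0 ✓  L=10 even ✓  4≤4≤6 ✓
Π(2lᵢ+1) = 3×11×9 = 297
triangle coeff Δ(1,5,4) = 1/495
Σ_t [1,1]: t=1:−1/576 = -1/576
(3j)²=5/99 [(1 5 4; 0 0 0)], sign=-1
Σ_t [0,0]: t=0:+1/80640 = 1/80640
(3j)²=1/11 [(1 5 4; 1 -5 4)], sign=+1
⇒ 4πI² = 15/11
I = (-1)√(15/11/(4π)) = -0.32941575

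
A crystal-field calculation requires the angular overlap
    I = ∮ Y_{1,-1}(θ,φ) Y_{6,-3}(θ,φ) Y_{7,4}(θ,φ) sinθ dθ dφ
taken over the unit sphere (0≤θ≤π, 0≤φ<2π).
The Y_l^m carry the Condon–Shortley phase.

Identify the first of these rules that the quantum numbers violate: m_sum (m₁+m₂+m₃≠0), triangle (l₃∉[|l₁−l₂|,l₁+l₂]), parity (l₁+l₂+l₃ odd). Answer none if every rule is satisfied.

azimuthal sum: -1 − 3 + 4 = 0  ✓
5 ≤ 7 ≤ 7 (triangle on l)  ✓
L = 1 + 6 + 7 = 14 (even)  ✓

none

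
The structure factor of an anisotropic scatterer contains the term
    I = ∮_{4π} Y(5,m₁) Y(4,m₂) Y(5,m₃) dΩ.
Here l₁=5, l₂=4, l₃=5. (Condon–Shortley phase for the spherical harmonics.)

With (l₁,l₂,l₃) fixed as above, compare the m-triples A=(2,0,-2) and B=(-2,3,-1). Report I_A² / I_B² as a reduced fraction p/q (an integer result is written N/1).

1/5

l's match ⇒ only the (l;m) 3-j factors differ between A and B.
A: triangle coeff Δ(5,4,5) = 1/3153150; Σ_t [0,3]: t=0:+1/20736 t=1:−1/1728 t=2:+1/1920 t=3:−1/25920 = -1/20736; (3j)²=1/2574 [(5 4 5; 2 0 -2)], sign=+1
B: triangle coeff Δ(5,4,5) = 1/3153150; Σ_t [3,4]: t=3:−1/6912 t=4:+1/5184 = 1/20736; (3j)²=5/2574 [(5 4 5; -2 3 -1)], sign=+1
I_A²/I_B² = (1/2574)/(5/2574) = 1/5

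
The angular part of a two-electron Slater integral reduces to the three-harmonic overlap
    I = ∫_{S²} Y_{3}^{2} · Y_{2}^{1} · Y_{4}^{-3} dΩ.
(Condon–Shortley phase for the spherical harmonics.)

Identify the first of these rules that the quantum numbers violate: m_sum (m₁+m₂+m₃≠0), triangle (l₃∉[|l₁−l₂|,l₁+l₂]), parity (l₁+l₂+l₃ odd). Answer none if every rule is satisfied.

azimuthal sum: 2 + 1 − 3 = 0  ✓
1 ≤ 4 ≤ 5 (triangle on l)  ✓
L = 3 + 2 + 4 = 9 (odd)  ✗

parity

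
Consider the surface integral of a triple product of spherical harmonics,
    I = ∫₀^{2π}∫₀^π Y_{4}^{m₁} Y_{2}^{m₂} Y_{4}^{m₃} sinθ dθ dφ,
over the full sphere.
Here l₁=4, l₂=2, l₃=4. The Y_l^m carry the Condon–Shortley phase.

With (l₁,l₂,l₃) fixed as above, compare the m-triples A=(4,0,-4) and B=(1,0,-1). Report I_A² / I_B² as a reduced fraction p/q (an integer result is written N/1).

784/289

Same 4,2,4: normalisation and zero-m 3j drop out of the ratio.
A: Δ: 2! 6! 2! / 11! → 1/13860; sum: t=0:+1/2880 = 1/2880; 3j²(4 2 4; 4 0 -4) = Δ·Π!·Σ² = 28/495  (sign +1)
B: Δ: 2! 6! 2! / 11! → 1/13860; sum: t=0:+1/144 t=1:−1/48 t=2:+1/480 = -17/1440; 3j²(4 2 4; 1 0 -1) = Δ·Π!·Σ² = 289/13860  (sign +1)
I_A²/I_B² = (28/495)/(289/13860) = 784/289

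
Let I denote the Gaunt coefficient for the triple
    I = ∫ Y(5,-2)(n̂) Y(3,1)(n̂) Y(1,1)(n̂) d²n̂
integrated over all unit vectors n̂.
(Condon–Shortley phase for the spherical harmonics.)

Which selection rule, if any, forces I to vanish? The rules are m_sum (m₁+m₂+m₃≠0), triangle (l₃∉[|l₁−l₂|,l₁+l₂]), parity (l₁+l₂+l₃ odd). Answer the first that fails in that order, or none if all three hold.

m₁+m₂+m₃ = -2 + 1 + 1 = 0  ✓
triangle: |5−3|=2 ≤ l₃=1 ≤ 5+3=8  ✗
parity: l₁+l₂+l₃ = 9 is odd

triangle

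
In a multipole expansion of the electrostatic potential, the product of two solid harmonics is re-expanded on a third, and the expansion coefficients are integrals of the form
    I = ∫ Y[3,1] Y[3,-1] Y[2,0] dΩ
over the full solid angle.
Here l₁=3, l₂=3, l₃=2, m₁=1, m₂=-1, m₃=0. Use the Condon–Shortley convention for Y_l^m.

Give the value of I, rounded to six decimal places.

-0.126157

Checks pass: Σm=0; 8 even; l₃=2∈[0,6].
(2·3+1)(2·3+1)(2·2+1) = 245
Δ: 4! 2! 2! / 9! → 1/3780
sum: t=1:−1/24 t=2:+1/4 t=3:−1/24 = 1/6
3j²(3 3 2; 0 0 0) = Δ·Π!·Σ² = 4/105  (sign +1)
sum: t=0:+1/96 t=1:−1/6 t=2:+1/16 = -3/32
3j²(3 3 2; 1 -1 0) = Δ·Π!·Σ² = 3/140  (sign -1)
combine: 4πI² = 245·4/105·3/140 = 1/5
take √, sign -1: I = -0.12615663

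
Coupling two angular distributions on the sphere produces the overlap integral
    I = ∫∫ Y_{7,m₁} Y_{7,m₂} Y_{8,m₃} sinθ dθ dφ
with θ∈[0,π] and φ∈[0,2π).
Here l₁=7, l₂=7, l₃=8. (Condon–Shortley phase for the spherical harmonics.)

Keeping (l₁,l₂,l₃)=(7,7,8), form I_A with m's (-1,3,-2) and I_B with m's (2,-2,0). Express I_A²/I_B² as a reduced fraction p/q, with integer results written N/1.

l's match ⇒ only the (l;m) 3-j factors differ between A and B.
A: triangle coeff Δ(7,7,8) = 1/22086194130; Σ_t [2,6]: t=2:+1/2786918400 t=3:−1/130636800 t=4:+1/39813120 t=5:−1/62208000 t=6:+1/597196800 = 143/41803776000; (3j)²=26/7429 [(7 7 8; -1 3 -2)], sign=+1
B: triangle coeff Δ(7,7,8) = 1/22086194130; Σ_t [0,5]: t=0:+1/373248000 t=1:−1/39813120 t=2:+1/24883200 t=3:−1/74649600 t=4:+1/1219276800 t=5:−1/195084288000 = 121/23410114560; (3j)²=15125/4056234 [(7 7 8; 2 -2 0)], sign=+1
I_A²/I_B² = (26/7429)/(15125/4056234) = 14196/15125

14196/15125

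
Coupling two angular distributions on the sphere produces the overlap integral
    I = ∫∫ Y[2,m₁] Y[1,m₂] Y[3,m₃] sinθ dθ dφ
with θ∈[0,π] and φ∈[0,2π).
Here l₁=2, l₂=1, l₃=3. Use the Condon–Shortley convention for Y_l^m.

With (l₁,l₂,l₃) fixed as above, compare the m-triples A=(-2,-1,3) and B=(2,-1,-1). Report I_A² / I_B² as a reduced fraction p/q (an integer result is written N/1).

15/1

l's match ⇒ only the (l;m) 3-j factors differ between A and B.
A: triangle coeff Δ(2,1,3) = 1/105; Σ_t [0,0]: t=0:+1/48 = 1/48; (3j)²=1/7 [(2 1 3; -2 -1 3)], sign=+1
B: triangle coeff Δ(2,1,3) = 1/105; Σ_t [0,0]: t=0:+1/48 = 1/48; (3j)²=1/105 [(2 1 3; 2 -1 -1)], sign=+1
I_A²/I_B² = (1/7)/(1/105) = 15/1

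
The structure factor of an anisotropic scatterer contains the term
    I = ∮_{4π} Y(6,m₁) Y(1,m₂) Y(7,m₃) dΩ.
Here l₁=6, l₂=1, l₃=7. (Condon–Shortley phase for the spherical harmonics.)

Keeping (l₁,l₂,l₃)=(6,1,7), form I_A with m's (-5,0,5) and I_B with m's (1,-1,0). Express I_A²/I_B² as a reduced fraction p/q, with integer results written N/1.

Shared (l₁,l₂,l₃)=(6,1,7): N and (l;000)² cancel in I_A²/I_B².
A: Δ = 0!·12!·2!/15! = 1/1365; Racah Σ t=0..0: t=0:+1/39916800 = 1/39916800; ⇒ 3j(6 1 7; -5 0 5)² = 8/455, sgn +1
B: Δ = 0!·12!·2!/15! = 1/1365; Racah Σ t=0..0: t=0:+1/1209600 = 1/1209600; ⇒ 3j(6 1 7; 1 -1 0)² = 1/65, sgn -1
I_A²/I_B² = (8/455)/(1/65) = 8/7

8/7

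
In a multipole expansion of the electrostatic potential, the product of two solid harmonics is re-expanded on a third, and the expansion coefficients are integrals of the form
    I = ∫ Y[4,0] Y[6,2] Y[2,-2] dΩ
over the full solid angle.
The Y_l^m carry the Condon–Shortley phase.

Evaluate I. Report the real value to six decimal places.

m-sum 0 ✓  L=12 even ✓  2≤2≤10 ✓
Π(2lᵢ+1) = 9×13×5 = 585
triangle coeff Δ(4,6,2) = 1/6435
Σ_t [4,4]: t=4:+1/2304 = 1/2304
(3j)²=5/143 [(4 6 2; 0 0 0)], sign=+1
Σ_t [4,4]: t=4:+1/13824 = 1/13824
(3j)²=14/1287 [(4 6 2; 0 2 -2)], sign=+1
⇒ 4πI² = 350/1573
I = (+1)√(350/1573/(4π)) = 0.13306527

0.133065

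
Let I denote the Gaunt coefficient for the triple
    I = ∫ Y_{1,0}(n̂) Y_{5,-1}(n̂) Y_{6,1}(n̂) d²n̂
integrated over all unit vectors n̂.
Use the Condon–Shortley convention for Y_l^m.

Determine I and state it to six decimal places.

Checks pass: Σm=0; 12 even; l₃=6∈[4,6].
(2·1+1)(2·5+1)(2·6+1) = 429
Δ: 0! 2! 10! / 13! → 1/858
sum: t=0:+1/14400 = 1/14400
3j²(1 5 6; 0 0 0) = Δ·Π!·Σ² = 6/143  (sign +1)
sum: t=0:+1/17280 = 1/17280
3j²(1 5 6; 0 -1 1) = Δ·Π!·Σ² = 35/858  (sign -1)
combine: 4πI² = 429·6/143·35/858 = 105/143
take √, sign -1: I = -0.24172507

-0.241725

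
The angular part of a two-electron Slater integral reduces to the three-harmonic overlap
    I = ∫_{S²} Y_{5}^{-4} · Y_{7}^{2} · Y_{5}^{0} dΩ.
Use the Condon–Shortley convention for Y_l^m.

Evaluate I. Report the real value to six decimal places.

0.000000

m-sum = -4 + 2 + 0 = -2 ≠ 0 ⇒ I = 0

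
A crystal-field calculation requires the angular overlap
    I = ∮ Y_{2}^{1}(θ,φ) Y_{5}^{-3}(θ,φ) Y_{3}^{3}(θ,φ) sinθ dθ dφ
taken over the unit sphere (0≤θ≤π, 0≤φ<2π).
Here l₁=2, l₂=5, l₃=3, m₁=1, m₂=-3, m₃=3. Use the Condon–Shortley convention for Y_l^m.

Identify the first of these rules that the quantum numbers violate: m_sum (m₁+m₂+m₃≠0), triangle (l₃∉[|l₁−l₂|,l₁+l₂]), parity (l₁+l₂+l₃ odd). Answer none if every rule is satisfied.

azimuthal sum: 1 − 3 + 3 = 1  ✗
3 ≤ 3 ≤ 7 (triangle on l)
L = 2 + 5 + 3 = 10 (even)

m_sum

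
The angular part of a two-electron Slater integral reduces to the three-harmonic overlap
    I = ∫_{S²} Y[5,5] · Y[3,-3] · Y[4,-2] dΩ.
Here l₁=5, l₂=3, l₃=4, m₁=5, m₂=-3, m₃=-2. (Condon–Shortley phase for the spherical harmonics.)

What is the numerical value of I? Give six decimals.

0.138791

Rules hold: Σm=0, L=12 even, 2≤4≤8.
N = 11·7·9 = 693
Δ = 4!·6!·2!/13! = 1/180180
Racah Σ t=1..3: t=1:−1/576 t=2:+1/144 t=3:−1/576 = 1/288
⇒ 3j(5 3 4; 0 0 0)² = 20/1001, sgn +1
Racah Σ t=0..0: t=0:+1/34560 = 1/34560
⇒ 3j(5 3 4; 5 -3 -2)² = 5/286, sgn +1
4πI² = N·(3j₀)²·(3jₘ)² = 450/1859
I = +1·√(0.242066/4π) = 0.13879110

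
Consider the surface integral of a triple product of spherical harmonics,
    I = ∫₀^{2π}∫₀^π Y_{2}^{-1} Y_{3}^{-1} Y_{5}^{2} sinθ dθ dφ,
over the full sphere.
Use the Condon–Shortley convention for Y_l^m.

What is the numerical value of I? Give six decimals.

0.245532

Checks pass: Σm=0; 10 even; l₃=5∈[1,5].
(2·2+1)(2·3+1)(2·5+1) = 385
Δ: 0! 4! 6! / 11! → 1/2310
sum: t=0:+1/144 = 1/144
3j²(2 3 5; 0 0 0) = Δ·Π!·Σ² = 10/231  (sign -1)
sum: t=0:+1/288 = 1/288
3j²(2 3 5; -1 -1 2) = Δ·Π!·Σ² = 1/22  (sign -1)
combine: 4πI² = 385·10/231·1/22 = 25/33
take √, sign +1: I = 0.24553200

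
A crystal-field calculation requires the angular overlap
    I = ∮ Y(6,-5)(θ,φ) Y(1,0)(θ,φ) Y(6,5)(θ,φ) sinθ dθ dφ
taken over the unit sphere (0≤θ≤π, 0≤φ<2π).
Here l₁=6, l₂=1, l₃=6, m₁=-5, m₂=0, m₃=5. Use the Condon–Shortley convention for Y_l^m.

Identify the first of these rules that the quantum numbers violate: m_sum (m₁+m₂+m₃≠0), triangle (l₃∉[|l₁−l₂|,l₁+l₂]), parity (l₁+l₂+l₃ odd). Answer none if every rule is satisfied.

Σmᵢ = 0  ✓
l₃∈[|l₁−l₂|,l₁+l₂]=[5,7], have l₃=6  ✓
Σlᵢ = 13 ⇒ odd  ✗

parity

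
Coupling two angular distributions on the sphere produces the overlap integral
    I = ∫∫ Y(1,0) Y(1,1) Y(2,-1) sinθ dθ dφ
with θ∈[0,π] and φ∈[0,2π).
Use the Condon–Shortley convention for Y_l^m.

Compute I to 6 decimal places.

Checks pass: Σm=0; 4 even; l₃=2∈[0,2].
(2·1+1)(2·1+1)(2·2+1) = 45
Δ: 0! 2! 2! / 5! → 1/30
sum: t=0:+1/1 = 1/1
3j²(1 1 2; 0 0 0) = Δ·Π!·Σ² = 2/15  (sign +1)
sum: t=0:+1/2 = 1/2
3j²(1 1 2; 0 1 -1) = Δ·Π!·Σ² = 1/10  (sign -1)
combine: 4πI² = 45·2/15·1/10 = 3/5
take √, sign -1: I = -0.21850969

-0.218510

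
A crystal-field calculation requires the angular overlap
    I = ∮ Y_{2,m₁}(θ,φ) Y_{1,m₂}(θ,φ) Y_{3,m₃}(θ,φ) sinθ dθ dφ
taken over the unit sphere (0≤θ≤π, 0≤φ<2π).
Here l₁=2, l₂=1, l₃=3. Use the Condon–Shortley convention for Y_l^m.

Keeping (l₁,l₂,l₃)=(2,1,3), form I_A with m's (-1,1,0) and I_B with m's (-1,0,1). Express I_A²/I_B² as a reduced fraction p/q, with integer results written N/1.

l's match ⇒ only the (l;m) 3-j factors differ between A and B.
A: triangle coeff Δ(2,1,3) = 1/105; Σ_t [0,0]: t=0:+1/12 = 1/12; (3j)²=1/35 [(2 1 3; -1 1 0)], sign=-1
B: triangle coeff Δ(2,1,3) = 1/105; Σ_t [0,0]: t=0:+1/6 = 1/6; (3j)²=8/105 [(2 1 3; -1 0 1)], sign=+1
I_A²/I_B² = (1/35)/(8/105) = 3/8

3/8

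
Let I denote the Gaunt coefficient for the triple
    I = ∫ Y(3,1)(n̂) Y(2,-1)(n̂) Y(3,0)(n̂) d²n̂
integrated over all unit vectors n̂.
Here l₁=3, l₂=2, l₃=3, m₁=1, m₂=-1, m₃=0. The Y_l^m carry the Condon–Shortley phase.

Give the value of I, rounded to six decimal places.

-0.059471

m-sum 0 ✓  L=8 even ✓  1≤3≤5 ✓
Π(2lᵢ+1) = 7×5×7 = 245
triangle coeff Δ(3,2,3) = 1/3780
Σ_t [0,2]: t=0:+1/24 t=1:−1/4 t=2:+1/24 = -1/6
(3j)²=4/105 [(3 2 3; 0 0 0)], sign=+1
Σ_t [0,1]: t=0:+1/8 t=1:−1/12 = 1/24
(3j)²=1/210 [(3 2 3; 1 -1 0)], sign=-1
⇒ 4πI² = 2/45
I = (-1)√(2/45/(4π)) = -0.05947080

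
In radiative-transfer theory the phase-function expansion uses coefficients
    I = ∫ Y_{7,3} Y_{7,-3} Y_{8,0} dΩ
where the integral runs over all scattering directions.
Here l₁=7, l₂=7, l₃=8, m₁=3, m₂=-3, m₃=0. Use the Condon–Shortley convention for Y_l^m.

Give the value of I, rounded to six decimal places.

0.093637

m-sum 0 ✓  L=22 even ✓  0≤8≤14 ✓
Π(2lᵢ+1) = 15×15×17 = 3825
triangle coeff Δ(7,7,8) = 1/22086194130
Σ_t [0,6]: t=0:+1/18289152000 t=1:−1/248832000 t=2:+1/24883200 t=3:−1/11943936 t=4:+1/24883200 t=5:−1/248832000 t=6:+1/18289152000 = -11/975421440
(3j)²=1750/289731 [(7 7 8; 0 0 0)], sign=-1
Σ_t [0,4]: t=0:+1/238878720 t=1:−1/62208000 t=2:+1/99532800 t=3:−1/914457600 t=4:+1/78033715200 = -3421/1170505728000
(3j)²=96721/20281170 [(7 7 8; 3 -3 0)], sign=-1
⇒ 4πI² = 60450625/548653937
I = (+1)√(60450625/548653937/(4π)) = 0.09363673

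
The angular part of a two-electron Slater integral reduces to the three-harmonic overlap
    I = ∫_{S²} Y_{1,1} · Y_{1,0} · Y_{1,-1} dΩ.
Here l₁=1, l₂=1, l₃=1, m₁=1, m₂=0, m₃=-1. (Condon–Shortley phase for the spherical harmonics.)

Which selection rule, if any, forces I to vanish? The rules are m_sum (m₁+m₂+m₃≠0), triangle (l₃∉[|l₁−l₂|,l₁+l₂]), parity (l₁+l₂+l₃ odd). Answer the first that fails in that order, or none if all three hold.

parity

m₁+m₂+m₃ = 1 + 0 − 1 = 0  ✓
triangle: |1−1|=0 ≤ l₃=1 ≤ 1+1=2  ✓
parity: l₁+l₂+l₃ = 3 is odd  ✗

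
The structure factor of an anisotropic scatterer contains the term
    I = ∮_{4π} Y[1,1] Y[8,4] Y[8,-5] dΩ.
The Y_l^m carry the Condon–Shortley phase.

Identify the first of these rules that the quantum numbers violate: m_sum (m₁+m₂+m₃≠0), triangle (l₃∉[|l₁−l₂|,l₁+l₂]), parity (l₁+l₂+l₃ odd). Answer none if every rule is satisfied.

parity

azimuthal sum: 1 + 4 − 5 = 0  ✓
7 ≤ 8 ≤ 9 (triangle on l)  ✓
L = 1 + 8 + 8 = 17 (odd)  ✗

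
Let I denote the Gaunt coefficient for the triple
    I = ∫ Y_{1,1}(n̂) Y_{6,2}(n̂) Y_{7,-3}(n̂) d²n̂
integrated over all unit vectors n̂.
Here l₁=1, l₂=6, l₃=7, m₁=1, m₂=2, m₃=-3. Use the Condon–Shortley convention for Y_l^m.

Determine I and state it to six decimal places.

Rules hold: Σm=0, L=14 even, 5≤7≤7.
N = 3·13·15 = 585
Δ = 0!·2!·12!/15! = 1/1365
Racah Σ t=0..0: t=0:+1/518400 = 1/518400
⇒ 3j(1 6 7; 0 0 0)² = 7/195, sgn -1
Racah Σ t=0..0: t=0:+1/1935360 = 1/1935360
⇒ 3j(1 6 7; 1 2 -3)² = 3/91, sgn +1
4πI² = N·(3j₀)²·(3jₘ)² = 9/13
I = -1·√(0.692308/4π) = -0.23471705

-0.234717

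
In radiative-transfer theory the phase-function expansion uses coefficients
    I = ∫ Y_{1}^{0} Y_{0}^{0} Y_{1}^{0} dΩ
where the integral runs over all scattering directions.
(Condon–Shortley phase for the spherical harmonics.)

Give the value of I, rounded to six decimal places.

m-sum 0 ✓  L=2 even ✓  1≤1≤1 ✓
Π(2lᵢ+1) = 3×1×3 = 9
triangle coeff Δ(1,0,1) = 1/3
Σ_t [0,0]: t=0:+1/1 = 1/1
(3j)²=1/3 [(1 0 1; 0 0 0)], sign=-1
(m-triple is (0,0,0) — same symbol as above.)
⇒ 4πI² = 1/1
I = (+1)√(1/1/(4π)) = 0.28209479

0.282095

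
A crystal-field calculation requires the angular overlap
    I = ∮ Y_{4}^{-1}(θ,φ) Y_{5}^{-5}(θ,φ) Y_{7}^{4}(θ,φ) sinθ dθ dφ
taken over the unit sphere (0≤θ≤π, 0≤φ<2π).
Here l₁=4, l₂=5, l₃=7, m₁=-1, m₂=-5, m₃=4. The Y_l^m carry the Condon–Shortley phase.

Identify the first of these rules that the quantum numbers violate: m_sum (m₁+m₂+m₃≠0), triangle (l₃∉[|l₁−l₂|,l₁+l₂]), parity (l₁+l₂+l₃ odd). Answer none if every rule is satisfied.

m₁+m₂+m₃ = -1 − 5 + 4 = -2  ✗
triangle: |4−5|=1 ≤ l₃=7 ≤ 4+5=9
parity: l₁+l₂+l₃ = 16 is even

m_sum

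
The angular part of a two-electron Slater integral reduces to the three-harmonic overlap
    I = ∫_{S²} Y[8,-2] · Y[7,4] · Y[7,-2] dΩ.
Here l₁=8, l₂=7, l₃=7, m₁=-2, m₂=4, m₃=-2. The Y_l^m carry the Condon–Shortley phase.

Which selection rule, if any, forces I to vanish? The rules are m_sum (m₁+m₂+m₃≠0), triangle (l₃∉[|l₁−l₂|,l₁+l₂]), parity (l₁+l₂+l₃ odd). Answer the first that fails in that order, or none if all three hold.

none

m₁+m₂+m₃ = -2 + 4 − 2 = 0  ✓
triangle: |8−7|=1 ≤ l₃=7 ≤ 8+7=15  ✓
parity: l₁+l₂+l₃ = 22 is even  ✓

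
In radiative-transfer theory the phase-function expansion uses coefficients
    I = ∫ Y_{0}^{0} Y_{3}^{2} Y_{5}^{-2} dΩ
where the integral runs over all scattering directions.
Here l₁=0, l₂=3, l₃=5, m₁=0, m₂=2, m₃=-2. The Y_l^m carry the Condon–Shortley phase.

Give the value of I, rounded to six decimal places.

triangle: need 3≤l₃≤3, have 5; I=0

0.000000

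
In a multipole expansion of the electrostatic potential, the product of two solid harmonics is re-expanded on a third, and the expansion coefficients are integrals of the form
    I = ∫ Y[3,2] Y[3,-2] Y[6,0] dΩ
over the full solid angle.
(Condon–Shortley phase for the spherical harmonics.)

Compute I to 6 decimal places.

m-sum 0 ✓  L=12 even ✓  0≤6≤6 ✓
Π(2lᵢ+1) = 7×7×13 = 637
triangle coeff Δ(3,3,6) = 1/12012
Σ_t [0,0]: t=0:+1/1296 = 1/1296
(3j)²=100/3003 [(3 3 6; 0 0 0)], sign=+1
Σ_t [0,0]: t=0:+1/14400 = 1/14400
(3j)²=3/1001 [(3 3 6; 2 -2 0)], sign=+1
⇒ 4πI² = 100/1573
I = (+1)√(100/1573/(4π)) = 0.07112638

0.071126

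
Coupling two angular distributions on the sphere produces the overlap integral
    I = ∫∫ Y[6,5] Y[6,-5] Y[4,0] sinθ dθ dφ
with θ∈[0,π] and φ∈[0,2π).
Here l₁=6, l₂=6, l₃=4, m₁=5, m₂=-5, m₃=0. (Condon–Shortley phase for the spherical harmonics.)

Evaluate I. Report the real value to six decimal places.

Rules hold: Σm=0, L=16 even, 0≤4≤12.
N = 13·13·9 = 1521
Δ = 8!·4!·4!/17! = 1/15315300
Racah Σ t=2..6: t=2:+1/829440 t=3:−1/25920 t=4:+1/9216 t=5:−1/25920 t=6:+1/829440 = 7/207360
⇒ 3j(6 6 4; 0 0 0)² = 28/2431, sgn +1
Racah Σ t=0..1: t=0:+1/1451520 t=1:−1/2903040 = 1/2903040
⇒ 3j(6 6 4; 5 -5 0)² = 11/1547, sgn +1
4πI² = N·(3j₀)²·(3jₘ)² = 36/289
I = +1·√(0.124567/4π) = 0.09956287

0.099563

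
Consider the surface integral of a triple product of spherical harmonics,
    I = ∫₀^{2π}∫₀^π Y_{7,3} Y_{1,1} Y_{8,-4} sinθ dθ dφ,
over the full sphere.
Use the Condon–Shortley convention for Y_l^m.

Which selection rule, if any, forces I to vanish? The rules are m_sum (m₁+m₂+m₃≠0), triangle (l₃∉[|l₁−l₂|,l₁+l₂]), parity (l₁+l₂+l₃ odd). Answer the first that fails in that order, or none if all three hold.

none

m₁+m₂+m₃ = 3 + 1 − 4 = 0  ✓
triangle: |7−1|=6 ≤ l₃=8 ≤ 7+1=8  ✓
parity: l₁+l₂+l₃ = 16 is even  ✓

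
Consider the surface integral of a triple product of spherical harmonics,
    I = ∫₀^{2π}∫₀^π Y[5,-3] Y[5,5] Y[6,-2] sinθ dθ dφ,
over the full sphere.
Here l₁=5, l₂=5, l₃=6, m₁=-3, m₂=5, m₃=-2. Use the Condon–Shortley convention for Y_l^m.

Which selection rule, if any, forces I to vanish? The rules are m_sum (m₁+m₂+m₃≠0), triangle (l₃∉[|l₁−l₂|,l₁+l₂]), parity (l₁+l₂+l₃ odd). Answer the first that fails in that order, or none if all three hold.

none

m₁+m₂+m₃ = -3 + 5 − 2 = 0  ✓
triangle: |5−5|=0 ≤ l₃=6 ≤ 5+5=10  ✓
parity: l₁+l₂+l₃ = 16 is even  ✓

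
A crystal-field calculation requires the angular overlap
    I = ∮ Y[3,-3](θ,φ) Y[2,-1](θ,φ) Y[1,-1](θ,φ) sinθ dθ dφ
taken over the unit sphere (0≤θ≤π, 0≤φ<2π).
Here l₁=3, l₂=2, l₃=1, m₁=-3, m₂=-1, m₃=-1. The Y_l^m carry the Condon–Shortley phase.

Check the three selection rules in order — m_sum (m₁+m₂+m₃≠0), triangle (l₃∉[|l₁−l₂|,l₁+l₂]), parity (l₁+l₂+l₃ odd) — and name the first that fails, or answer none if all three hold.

azimuthal sum: -3 − 1 − 1 = -5  ✗
1 ≤ 1 ≤ 5 (triangle on l)
L = 3 + 2 + 1 = 6 (even)

m_sum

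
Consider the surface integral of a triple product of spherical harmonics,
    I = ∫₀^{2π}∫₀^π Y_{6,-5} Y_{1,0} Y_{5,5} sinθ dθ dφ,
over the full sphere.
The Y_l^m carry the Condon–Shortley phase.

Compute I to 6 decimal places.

-0.135514

Checks pass: Σm=0; 12 even; l₃=5∈[5,7].
(2·6+1)(2·1+1)(2·5+1) = 429
Δ: 2! 10! 0! / 13! → 1/858
sum: t=1:−1/14400 = -1/14400
3j²(6 1 5; 0 0 0) = Δ·Π!·Σ² = 6/143  (sign +1)
sum: t=1:−1/3628800 = -1/3628800
3j²(6 1 5; -5 0 5) = Δ·Π!·Σ² = 1/78  (sign -1)
combine: 4πI² = 429·6/143·1/78 = 3/13
take √, sign -1: I = -0.13551395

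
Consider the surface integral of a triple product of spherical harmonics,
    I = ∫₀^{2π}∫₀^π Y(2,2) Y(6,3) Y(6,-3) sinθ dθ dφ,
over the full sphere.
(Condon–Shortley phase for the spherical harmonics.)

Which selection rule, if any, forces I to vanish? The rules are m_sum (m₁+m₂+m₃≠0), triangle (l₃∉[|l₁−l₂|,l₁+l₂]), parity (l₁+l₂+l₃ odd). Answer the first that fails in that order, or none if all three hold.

m₁+m₂+m₃ = 2 + 3 − 3 = 2  ✗
triangle: |2−6|=4 ≤ l₃=6 ≤ 2+6=8
parity: l₁+l₂+l₃ = 14 is even

m_sum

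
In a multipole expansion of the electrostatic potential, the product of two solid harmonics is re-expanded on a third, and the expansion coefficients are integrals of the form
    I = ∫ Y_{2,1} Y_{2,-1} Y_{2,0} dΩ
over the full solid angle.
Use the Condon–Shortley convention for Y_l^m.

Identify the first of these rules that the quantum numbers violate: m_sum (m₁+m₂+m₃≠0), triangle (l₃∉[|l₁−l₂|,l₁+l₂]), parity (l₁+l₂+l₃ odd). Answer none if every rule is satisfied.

azimuthal sum: 1 − 1 + 0 = 0  ✓
0 ≤ 2 ≤ 4 (triangle on l)  ✓
L = 2 + 2 + 2 = 6 (even)  ✓

none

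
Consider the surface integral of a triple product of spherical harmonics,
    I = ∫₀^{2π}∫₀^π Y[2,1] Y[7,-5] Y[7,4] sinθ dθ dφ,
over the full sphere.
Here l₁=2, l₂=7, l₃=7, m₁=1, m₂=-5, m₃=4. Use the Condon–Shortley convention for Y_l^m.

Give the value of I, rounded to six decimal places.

-0.188767

Checks pass: Σm=0; 16 even; l₃=7∈[5,9].
(2·2+1)(2·7+1)(2·7+1) = 1125
Δ: 2! 2! 12! / 17! → 1/185640
sum: t=0:+1/2419200 t=1:−1/518400 t=2:+1/2419200 = -1/907200
3j²(2 7 7; 0 0 0) = Δ·Π!·Σ² = 56/3315  (sign +1)
sum: t=0:+1/14515200 t=1:−1/79833600 = 1/17740800
3j²(2 7 7; 1 -5 4) = Δ·Π!·Σ² = 729/30940  (sign -1)
combine: 4πI² = 1125·56/3315·729/30940 = 21870/48841
take √, sign -1: I = -0.18876748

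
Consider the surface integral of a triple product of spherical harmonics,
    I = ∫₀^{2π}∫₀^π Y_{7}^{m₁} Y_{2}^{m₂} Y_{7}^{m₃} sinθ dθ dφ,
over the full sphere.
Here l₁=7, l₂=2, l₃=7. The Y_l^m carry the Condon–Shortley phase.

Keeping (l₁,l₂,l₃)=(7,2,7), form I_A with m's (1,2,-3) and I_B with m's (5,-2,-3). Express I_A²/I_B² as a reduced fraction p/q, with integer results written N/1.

Shared (l₁,l₂,l₃)=(7,2,7): N and (l;000)² cancel in I_A²/I_B².
A: Δ = 2!·12!·2!/17! = 1/185640; Racah Σ t=2..2: t=2:+1/3870720 = 1/3870720; ⇒ 3j(7 2 7; 1 2 -3)² = 135/6188, sgn +1
B: Δ = 2!·12!·2!/17! = 1/185640; Racah Σ t=0..0: t=0:+1/29030400 = 1/29030400; ⇒ 3j(7 2 7; 5 -2 -3)² = 99/7735, sgn +1
I_A²/I_B² = (135/6188)/(99/7735) = 75/44

75/44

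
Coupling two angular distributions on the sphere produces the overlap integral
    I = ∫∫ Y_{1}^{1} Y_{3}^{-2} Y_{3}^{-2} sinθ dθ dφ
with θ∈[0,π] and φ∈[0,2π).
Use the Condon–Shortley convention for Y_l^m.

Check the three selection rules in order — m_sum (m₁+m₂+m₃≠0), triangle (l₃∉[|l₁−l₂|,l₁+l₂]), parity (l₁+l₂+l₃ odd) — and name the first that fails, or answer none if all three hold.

m_sum

m₁+m₂+m₃ = 1 − 2 − 2 = -3  ✗
triangle: |1−3|=2 ≤ l₃=3 ≤ 1+3=4
parity: l₁+l₂+l₃ = 7 is odd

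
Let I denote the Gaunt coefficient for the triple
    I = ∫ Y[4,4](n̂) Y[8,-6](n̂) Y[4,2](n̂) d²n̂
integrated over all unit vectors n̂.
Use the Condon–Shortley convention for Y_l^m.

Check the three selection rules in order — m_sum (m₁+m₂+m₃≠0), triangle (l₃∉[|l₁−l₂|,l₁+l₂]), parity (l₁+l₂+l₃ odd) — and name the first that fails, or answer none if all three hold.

none

m₁+m₂+m₃ = 4 − 6 + 2 = 0  ✓
triangle: |4−8|=4 ≤ l₃=4 ≤ 4+8=12  ✓
parity: l₁+l₂+l₃ = 16 is even  ✓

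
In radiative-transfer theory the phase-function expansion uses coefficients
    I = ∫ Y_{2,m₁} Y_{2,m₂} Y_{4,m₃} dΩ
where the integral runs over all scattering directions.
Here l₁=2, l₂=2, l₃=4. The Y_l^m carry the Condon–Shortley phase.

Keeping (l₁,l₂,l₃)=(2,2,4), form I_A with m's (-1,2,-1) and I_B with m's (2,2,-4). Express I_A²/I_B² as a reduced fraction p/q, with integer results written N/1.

1/14

Same 2,2,4: normalisation and zero-m 3j drop out of the ratio.
A: Δ: 0! 4! 4! / 9! → 1/630; sum: t=0:+1/144 = 1/144; 3j²(2 2 4; -1 2 -1) = Δ·Π!·Σ² = 1/126  (sign -1)
B: Δ: 0! 4! 4! / 9! → 1/630; sum: t=0:+1/576 = 1/576; 3j²(2 2 4; 2 2 -4) = Δ·Π!·Σ² = 1/9  (sign +1)
I_A²/I_B² = (1/126)/(1/9) = 1/14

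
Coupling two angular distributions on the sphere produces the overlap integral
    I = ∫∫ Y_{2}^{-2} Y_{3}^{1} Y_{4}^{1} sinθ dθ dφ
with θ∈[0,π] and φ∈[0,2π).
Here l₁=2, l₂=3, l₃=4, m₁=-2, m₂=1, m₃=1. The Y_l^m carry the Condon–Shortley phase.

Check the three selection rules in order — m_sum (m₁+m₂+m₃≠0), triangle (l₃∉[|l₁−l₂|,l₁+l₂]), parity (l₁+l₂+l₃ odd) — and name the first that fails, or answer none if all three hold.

parity

azimuthal sum: -2 + 1 + 1 = 0  ✓
1 ≤ 4 ≤ 5 (triangle on l)  ✓
L = 2 + 3 + 4 = 9 (odd)  ✗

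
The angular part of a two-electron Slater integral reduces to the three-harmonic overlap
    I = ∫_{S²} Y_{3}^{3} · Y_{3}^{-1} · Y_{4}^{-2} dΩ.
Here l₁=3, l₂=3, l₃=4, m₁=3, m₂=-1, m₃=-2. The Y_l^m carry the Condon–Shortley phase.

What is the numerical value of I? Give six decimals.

Checks pass: Σm=0; 10 even; l₃=4∈[0,6].
(2·3+1)(2·3+1)(2·4+1) = 441
Δ: 2! 4! 4! / 11! → 1/34650
sum: t=0:+1/72 t=1:−1/16 t=2:+1/72 = -5/144
3j²(3 3 4; 0 0 0) = Δ·Π!·Σ² = 2/77  (sign -1)
sum: t=0:+1/192 = 1/192
3j²(3 3 4; 3 -1 -2) = Δ·Π!·Σ² = 3/77  (sign +1)
combine: 4πI² = 441·2/77·3/77 = 54/121
take √, sign -1: I = -0.18845135

-0.188451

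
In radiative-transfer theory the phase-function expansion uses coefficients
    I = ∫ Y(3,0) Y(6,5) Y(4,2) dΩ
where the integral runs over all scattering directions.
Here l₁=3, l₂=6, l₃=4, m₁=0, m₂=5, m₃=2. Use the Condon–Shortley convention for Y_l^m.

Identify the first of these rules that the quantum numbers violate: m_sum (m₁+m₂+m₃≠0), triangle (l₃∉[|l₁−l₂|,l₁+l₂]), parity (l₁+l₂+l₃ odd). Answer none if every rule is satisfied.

m_sum

azimuthal sum: 0 + 5 + 2 = 7  ✗
3 ≤ 4 ≤ 9 (triangle on l)
L = 3 + 6 + 4 = 13 (odd)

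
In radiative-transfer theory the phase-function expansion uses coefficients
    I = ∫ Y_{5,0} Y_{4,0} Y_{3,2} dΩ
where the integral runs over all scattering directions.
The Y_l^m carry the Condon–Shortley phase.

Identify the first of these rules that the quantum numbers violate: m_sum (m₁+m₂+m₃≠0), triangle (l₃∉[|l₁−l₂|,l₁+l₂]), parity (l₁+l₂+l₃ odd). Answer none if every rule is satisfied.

m_sum

Σmᵢ = 2  ✗
l₃∈[|l₁−l₂|,l₁+l₂]=[1,9], have l₃=3
Σlᵢ = 12 ⇒ even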